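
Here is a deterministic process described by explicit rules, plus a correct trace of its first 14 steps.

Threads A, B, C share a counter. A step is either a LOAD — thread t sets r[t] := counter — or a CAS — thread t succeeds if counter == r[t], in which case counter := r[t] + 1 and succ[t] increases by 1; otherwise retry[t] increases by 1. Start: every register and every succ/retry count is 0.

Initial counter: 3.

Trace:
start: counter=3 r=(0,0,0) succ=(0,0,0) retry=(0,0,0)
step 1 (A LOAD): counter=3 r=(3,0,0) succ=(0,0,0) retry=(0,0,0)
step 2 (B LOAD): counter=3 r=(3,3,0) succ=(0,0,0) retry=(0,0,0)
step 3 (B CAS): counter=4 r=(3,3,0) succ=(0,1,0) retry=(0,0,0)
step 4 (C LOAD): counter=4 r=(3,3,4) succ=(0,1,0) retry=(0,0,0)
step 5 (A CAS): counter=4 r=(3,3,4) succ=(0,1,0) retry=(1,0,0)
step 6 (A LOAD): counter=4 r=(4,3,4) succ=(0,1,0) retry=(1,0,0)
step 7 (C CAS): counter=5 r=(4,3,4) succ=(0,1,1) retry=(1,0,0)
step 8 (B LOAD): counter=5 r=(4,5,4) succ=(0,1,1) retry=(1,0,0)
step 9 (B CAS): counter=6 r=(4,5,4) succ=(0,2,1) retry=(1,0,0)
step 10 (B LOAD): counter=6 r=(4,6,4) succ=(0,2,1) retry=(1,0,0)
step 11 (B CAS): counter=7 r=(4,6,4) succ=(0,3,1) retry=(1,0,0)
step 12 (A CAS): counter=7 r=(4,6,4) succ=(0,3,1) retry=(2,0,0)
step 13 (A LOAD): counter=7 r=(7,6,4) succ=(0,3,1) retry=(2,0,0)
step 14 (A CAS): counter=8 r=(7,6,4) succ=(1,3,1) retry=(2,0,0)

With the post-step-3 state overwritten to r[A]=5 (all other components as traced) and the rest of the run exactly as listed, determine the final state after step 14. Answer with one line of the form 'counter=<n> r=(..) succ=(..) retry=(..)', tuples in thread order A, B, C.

counter=8 r=(7,6,4) succ=(1,3,1) retry=(2,0,0)

state after step 3 := counter=4 r=(5,3,0) succ=(0,1,0) retry=(0,0,0)
step 4 (C LOAD): counter=4 r=(5,3,4) succ=(0,1,0) retry=(0,0,0)
step 5 (A CAS): counter=4 r=(5,3,4) succ=(0,1,0) retry=(1,0,0)
step 6 (A LOAD): counter=4 r=(4,3,4) succ=(0,1,0) retry=(1,0,0)
step 7 (C CAS): counter=5 r=(4,3,4) succ=(0,1,1) retry=(1,0,0)
step 8 (B LOAD): counter=5 r=(4,5,4) succ=(0,1,1) retry=(1,0,0)
step 9 (B CAS): counter=6 r=(4,5,4) succ=(0,2,1) retry=(1,0,0)
step 10 (B LOAD): counter=6 r=(4,6,4) succ=(0,2,1) retry=(1,0,0)
step 11 (B CAS): counter=7 r=(4,6,4) succ=(0,3,1) retry=(1,0,0)
step 12 (A CAS): counter=7 r=(4,6,4) succ=(0,3,1) retry=(2,0,0)
step 13 (A LOAD): counter=7 r=(7,6,4) succ=(0,3,1) retry=(2,0,0)
step 14 (A CAS): counter=8 r=(7,6,4) succ=(1,3,1) retry=(2,0,0)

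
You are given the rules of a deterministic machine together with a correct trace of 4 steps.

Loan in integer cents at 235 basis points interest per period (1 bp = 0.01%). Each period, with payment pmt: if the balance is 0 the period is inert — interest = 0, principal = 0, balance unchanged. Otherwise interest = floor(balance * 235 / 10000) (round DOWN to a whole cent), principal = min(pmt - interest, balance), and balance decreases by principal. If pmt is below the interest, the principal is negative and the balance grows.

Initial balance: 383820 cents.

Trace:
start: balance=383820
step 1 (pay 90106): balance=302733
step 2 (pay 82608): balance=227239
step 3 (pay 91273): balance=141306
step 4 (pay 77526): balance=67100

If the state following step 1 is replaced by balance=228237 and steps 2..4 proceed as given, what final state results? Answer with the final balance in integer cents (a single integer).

state after step 1 := balance=228237
step 2 (pay 82608): balance=150992
step 3 (pay 91273): balance=63267
step 4 (pay 77526): balance=0

0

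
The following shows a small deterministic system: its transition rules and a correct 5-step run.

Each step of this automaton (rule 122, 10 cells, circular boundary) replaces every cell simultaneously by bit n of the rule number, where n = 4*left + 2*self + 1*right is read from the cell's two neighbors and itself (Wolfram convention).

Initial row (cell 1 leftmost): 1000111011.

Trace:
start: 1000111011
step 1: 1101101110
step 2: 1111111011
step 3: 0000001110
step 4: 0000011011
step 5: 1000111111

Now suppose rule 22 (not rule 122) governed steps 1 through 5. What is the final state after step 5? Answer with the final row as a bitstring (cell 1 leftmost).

(re-executing steps 1..5 under rule 22; state before step 1: 1000111011)
step 1: 0101000000
step 2: 1101100000
step 3: 0000010001
step 4: 1000111011
step 5: 0101000000

0101000000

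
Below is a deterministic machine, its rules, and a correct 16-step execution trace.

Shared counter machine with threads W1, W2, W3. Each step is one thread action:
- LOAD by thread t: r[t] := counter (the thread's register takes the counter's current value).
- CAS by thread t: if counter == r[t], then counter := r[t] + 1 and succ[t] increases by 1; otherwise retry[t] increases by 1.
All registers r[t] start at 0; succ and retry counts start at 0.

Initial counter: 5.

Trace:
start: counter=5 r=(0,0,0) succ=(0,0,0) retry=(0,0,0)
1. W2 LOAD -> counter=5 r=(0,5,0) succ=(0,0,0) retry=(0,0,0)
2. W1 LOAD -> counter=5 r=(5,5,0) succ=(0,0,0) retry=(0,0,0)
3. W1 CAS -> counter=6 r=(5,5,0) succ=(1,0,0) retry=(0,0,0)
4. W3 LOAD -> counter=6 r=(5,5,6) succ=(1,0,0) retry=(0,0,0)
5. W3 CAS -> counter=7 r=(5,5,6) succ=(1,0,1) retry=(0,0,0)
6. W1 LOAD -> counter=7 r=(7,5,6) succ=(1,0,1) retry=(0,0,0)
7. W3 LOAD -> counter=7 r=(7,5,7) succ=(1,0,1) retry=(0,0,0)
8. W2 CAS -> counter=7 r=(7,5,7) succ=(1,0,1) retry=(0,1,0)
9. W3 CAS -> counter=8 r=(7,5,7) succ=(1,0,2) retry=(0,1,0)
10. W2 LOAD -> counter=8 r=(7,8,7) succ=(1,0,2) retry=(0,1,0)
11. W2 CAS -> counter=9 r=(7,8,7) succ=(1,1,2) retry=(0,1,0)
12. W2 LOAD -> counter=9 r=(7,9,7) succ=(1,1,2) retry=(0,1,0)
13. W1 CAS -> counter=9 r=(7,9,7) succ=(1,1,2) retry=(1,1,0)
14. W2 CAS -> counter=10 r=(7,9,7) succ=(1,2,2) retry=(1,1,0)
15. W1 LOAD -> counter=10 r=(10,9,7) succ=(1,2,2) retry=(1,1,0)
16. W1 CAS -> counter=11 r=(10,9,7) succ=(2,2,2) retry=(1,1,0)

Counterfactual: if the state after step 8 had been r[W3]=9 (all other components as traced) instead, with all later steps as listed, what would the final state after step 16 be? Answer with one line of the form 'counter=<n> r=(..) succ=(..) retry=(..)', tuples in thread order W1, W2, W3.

counter=10 r=(9,8,9) succ=(2,2,1) retry=(1,1,1)

state after step 8 := counter=7 r=(7,5,9) succ=(1,0,1) retry=(0,1,0)
9. W3 CAS -> counter=7 r=(7,5,9) succ=(1,0,1) retry=(0,1,1)
10. W2 LOAD -> counter=7 r=(7,7,9) succ=(1,0,1) retry=(0,1,1)
11. W2 CAS -> counter=8 r=(7,7,9) succ=(1,1,1) retry=(0,1,1)
12. W2 LOAD -> counter=8 r=(7,8,9) succ=(1,1,1) retry=(0,1,1)
13. W1 CAS -> counter=8 r=(7,8,9) succ=(1,1,1) retry=(1,1,1)
14. W2 CAS -> counter=9 r=(7,8,9) succ=(1,2,1) retry=(1,1,1)
15. W1 LOAD -> counter=9 r=(9,8,9) succ=(1,2,1) retry=(1,1,1)
16. W1 CAS -> counter=10 r=(9,8,9) succ=(2,2,1) retry=(1,1,1)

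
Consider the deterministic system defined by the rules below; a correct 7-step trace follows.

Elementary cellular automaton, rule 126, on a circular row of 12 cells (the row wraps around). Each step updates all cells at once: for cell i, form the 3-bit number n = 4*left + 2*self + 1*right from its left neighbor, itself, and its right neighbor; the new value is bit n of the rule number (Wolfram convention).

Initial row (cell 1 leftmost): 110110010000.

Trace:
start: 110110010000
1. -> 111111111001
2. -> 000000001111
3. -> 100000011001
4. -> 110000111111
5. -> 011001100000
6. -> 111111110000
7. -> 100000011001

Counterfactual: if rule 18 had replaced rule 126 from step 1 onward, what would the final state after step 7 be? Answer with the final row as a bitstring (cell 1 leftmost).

(re-executing steps 1..7 under rule 18; state before step 1: 110110010000)
1. -> 000001101001
2. -> 100010000110
3. -> 010101001000
4. -> 100000110100
5. -> 010001000011
6. -> 001010100100
7. -> 010000011010

010000011010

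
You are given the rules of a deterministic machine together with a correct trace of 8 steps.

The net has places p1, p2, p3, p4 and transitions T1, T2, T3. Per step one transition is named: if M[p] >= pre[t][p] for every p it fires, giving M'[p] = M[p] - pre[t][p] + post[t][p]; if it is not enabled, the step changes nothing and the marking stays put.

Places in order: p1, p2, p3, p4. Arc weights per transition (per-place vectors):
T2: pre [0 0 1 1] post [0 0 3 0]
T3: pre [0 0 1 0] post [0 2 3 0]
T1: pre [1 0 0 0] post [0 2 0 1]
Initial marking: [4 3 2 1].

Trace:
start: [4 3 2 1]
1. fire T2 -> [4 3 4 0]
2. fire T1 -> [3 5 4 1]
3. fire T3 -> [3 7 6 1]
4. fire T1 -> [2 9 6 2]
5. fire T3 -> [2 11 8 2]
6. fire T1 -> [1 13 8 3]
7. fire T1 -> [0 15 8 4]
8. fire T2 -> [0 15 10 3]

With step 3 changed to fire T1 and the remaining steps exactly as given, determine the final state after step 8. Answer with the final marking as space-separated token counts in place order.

(re-executing from step 3 with the substitution; state before step 3: [3 5 4 1])
3. fire T1 -> [2 7 4 2]
4. fire T1 -> [1 9 4 3]
5. fire T3 -> [1 11 6 3]
6. fire T1 -> [0 13 6 4]
7. fire T1 -> [0 13 6 4]
8. fire T2 -> [0 13 8 3]

0 13 8 3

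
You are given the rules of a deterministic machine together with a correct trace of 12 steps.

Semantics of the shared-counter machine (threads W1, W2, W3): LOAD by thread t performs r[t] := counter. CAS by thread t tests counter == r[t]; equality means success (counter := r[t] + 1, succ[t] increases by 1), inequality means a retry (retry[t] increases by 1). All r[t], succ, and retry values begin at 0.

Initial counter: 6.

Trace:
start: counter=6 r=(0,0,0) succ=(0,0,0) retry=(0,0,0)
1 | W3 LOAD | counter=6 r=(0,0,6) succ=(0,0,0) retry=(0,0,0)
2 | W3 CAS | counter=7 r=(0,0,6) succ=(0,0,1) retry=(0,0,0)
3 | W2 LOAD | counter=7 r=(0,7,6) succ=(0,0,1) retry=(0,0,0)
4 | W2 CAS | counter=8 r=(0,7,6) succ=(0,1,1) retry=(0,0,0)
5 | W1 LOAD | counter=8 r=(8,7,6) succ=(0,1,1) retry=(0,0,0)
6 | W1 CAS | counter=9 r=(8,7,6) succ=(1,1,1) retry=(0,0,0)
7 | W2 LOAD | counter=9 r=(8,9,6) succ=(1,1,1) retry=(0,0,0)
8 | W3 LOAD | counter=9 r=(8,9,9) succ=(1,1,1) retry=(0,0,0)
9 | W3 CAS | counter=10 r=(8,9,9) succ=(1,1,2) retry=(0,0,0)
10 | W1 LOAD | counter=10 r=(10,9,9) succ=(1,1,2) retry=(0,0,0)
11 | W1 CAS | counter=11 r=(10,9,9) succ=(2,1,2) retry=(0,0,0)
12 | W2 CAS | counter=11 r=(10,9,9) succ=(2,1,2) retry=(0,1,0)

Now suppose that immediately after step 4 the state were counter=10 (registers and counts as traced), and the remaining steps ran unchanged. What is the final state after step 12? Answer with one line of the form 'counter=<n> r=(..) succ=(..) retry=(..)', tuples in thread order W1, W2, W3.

counter=13 r=(12,11,11) succ=(2,1,2) retry=(0,1,0)

state after step 4 := counter=10 r=(0,7,6) succ=(0,1,1) retry=(0,0,0)
5 | W1 LOAD | counter=10 r=(10,7,6) succ=(0,1,1) retry=(0,0,0)
6 | W1 CAS | counter=11 r=(10,7,6) succ=(1,1,1) retry=(0,0,0)
7 | W2 LOAD | counter=11 r=(10,11,6) succ=(1,1,1) retry=(0,0,0)
8 | W3 LOAD | counter=11 r=(10,11,11) succ=(1,1,1) retry=(0,0,0)
9 | W3 CAS | counter=12 r=(10,11,11) succ=(1,1,2) retry=(0,0,0)
10 | W1 LOAD | counter=12 r=(12,11,11) succ=(1,1,2) retry=(0,0,0)
11 | W1 CAS | counter=13 r=(12,11,11) succ=(2,1,2) retry=(0,0,0)
12 | W2 CAS | counter=13 r=(12,11,11) succ=(2,1,2) retry=(0,1,0)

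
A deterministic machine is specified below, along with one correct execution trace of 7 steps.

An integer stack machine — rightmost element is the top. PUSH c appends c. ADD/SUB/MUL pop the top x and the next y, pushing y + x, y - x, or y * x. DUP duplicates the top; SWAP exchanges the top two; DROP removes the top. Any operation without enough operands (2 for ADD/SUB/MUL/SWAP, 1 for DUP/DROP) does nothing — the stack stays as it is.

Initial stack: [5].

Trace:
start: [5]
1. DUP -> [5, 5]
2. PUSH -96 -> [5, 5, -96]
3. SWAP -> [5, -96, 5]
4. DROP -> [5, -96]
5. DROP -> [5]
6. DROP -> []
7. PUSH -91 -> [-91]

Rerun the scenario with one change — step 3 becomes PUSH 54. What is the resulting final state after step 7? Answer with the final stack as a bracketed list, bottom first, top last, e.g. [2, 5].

[5, -91]

(re-executing from step 3 with the substitution; state before step 3: [5, 5, -96])
3. PUSH 54 -> [5, 5, -96, 54]
4. DROP -> [5, 5, -96]
5. DROP -> [5, 5]
6. DROP -> [5]
7. PUSH -91 -> [5, -91]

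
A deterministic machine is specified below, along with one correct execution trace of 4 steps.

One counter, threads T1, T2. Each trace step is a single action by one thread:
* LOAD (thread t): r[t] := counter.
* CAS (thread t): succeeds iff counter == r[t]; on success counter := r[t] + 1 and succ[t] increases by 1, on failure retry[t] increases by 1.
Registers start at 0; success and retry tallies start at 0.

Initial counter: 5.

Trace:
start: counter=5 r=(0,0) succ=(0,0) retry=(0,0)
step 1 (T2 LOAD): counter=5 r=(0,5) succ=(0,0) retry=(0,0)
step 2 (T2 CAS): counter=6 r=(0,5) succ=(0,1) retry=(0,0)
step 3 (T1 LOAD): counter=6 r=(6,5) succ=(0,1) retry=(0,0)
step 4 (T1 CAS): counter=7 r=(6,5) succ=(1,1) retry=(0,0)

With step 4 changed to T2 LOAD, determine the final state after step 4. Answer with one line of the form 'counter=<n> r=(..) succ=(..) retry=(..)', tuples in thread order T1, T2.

(re-executing from step 4 with the substitution; state before step 4: counter=6 r=(6,5) succ=(0,1) retry=(0,0))
step 4 (T2 LOAD): counter=6 r=(6,6) succ=(0,1) retry=(0,0)

counter=6 r=(6,6) succ=(0,1) retry=(0,0)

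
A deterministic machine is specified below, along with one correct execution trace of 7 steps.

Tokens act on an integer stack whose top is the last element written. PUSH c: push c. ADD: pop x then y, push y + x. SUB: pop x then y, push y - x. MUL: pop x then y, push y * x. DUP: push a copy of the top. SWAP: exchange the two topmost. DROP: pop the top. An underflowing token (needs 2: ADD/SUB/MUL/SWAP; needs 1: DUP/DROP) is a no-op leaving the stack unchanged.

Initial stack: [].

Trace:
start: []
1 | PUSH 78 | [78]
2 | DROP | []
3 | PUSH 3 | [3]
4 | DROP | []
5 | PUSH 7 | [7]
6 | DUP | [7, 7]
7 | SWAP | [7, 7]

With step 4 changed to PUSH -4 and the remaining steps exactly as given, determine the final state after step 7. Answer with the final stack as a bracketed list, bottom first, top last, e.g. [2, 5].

[3, -4, 7, 7]

(re-executing from step 4 with the substitution; state before step 4: [3])
4 | PUSH -4 | [3, -4]
5 | PUSH 7 | [3, -4, 7]
6 | DUP | [3, -4, 7, 7]
7 | SWAP | [3, -4, 7, 7]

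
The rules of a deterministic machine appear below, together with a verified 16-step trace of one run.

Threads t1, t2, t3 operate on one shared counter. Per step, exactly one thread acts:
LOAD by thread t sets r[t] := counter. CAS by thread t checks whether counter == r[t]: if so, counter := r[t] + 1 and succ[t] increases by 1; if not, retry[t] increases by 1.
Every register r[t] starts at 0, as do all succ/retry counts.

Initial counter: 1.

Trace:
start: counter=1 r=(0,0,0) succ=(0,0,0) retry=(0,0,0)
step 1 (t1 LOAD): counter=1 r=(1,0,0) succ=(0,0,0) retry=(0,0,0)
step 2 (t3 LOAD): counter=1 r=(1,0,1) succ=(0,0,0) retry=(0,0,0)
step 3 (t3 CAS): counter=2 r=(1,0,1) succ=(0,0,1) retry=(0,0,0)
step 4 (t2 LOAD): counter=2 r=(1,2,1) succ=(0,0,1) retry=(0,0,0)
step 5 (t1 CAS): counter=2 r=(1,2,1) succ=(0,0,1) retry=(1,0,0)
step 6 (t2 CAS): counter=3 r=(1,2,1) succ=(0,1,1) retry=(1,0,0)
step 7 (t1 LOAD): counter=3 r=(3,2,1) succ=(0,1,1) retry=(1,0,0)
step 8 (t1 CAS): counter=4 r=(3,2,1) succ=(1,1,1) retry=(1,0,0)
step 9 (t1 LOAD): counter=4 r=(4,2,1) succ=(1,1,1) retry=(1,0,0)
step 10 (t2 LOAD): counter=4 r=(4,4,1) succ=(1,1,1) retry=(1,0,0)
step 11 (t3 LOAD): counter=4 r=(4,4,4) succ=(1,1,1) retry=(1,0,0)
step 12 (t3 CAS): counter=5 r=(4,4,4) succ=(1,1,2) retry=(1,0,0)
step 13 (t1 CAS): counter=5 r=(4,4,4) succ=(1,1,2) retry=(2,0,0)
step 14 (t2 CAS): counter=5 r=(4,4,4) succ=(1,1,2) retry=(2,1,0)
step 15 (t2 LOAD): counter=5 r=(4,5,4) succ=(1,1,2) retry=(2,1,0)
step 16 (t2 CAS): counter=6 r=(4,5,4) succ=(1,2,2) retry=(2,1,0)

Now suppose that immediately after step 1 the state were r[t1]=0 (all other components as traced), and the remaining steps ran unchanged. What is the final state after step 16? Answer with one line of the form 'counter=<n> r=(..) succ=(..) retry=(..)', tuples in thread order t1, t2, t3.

state after step 1 := counter=1 r=(0,0,0) succ=(0,0,0) retry=(0,0,0)
step 2 (t3 LOAD): counter=1 r=(0,0,1) succ=(0,0,0) retry=(0,0,0)
step 3 (t3 CAS): counter=2 r=(0,0,1) succ=(0,0,1) retry=(0,0,0)
step 4 (t2 LOAD): counter=2 r=(0,2,1) succ=(0,0,1) retry=(0,0,0)
step 5 (t1 CAS): counter=2 r=(0,2,1) succ=(0,0,1) retry=(1,0,0)
step 6 (t2 CAS): counter=3 r=(0,2,1) succ=(0,1,1) retry=(1,0,0)
step 7 (t1 LOAD): counter=3 r=(3,2,1) succ=(0,1,1) retry=(1,0,0)
step 8 (t1 CAS): counter=4 r=(3,2,1) succ=(1,1,1) retry=(1,0,0)
step 9 (t1 LOAD): counter=4 r=(4,2,1) succ=(1,1,1) retry=(1,0,0)
step 10 (t2 LOAD): counter=4 r=(4,4,1) succ=(1,1,1) retry=(1,0,0)
step 11 (t3 LOAD): counter=4 r=(4,4,4) succ=(1,1,1) retry=(1,0,0)
step 12 (t3 CAS): counter=5 r=(4,4,4) succ=(1,1,2) retry=(1,0,0)
step 13 (t1 CAS): counter=5 r=(4,4,4) succ=(1,1,2) retry=(2,0,0)
step 14 (t2 CAS): counter=5 r=(4,4,4) succ=(1,1,2) retry=(2,1,0)
step 15 (t2 LOAD): counter=5 r=(4,5,4) succ=(1,1,2) retry=(2,1,0)
step 16 (t2 CAS): counter=6 r=(4,5,4) succ=(1,2,2) retry=(2,1,0)

counter=6 r=(4,5,4) succ=(1,2,2) retry=(2,1,0)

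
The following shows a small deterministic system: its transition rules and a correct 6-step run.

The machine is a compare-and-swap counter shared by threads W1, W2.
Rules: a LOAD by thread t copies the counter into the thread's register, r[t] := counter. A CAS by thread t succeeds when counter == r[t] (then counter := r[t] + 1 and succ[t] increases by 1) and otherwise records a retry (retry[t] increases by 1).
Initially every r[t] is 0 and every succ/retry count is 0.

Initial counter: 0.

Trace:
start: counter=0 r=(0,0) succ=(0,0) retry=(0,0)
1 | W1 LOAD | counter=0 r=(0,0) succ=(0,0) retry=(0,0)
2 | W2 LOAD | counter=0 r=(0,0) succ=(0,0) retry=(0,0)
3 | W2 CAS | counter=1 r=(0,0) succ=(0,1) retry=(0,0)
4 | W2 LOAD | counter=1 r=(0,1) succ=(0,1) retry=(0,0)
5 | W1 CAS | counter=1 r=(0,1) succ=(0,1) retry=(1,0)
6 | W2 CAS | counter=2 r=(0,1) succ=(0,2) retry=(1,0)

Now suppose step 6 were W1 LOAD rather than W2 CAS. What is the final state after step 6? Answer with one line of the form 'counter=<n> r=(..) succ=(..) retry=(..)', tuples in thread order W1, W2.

counter=1 r=(1,1) succ=(0,1) retry=(1,0)

(re-executing from step 6 with the substitution; state before step 6: counter=1 r=(0,1) succ=(0,1) retry=(1,0))
6 | W1 LOAD | counter=1 r=(1,1) succ=(0,1) retry=(1,0)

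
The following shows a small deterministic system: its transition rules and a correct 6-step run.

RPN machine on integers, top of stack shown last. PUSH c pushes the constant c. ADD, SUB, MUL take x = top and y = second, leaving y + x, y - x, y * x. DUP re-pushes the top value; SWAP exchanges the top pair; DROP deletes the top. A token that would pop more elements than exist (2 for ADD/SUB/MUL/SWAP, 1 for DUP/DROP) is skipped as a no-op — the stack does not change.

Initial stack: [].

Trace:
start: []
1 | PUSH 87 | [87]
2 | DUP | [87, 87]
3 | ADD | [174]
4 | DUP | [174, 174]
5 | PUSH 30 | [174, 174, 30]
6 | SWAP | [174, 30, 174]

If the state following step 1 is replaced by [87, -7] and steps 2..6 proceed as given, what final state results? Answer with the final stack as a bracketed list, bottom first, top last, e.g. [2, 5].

state after step 1 := [87, -7]
2 | DUP | [87, -7, -7]
3 | ADD | [87, -14]
4 | DUP | [87, -14, -14]
5 | PUSH 30 | [87, -14, -14, 30]
6 | SWAP | [87, -14, 30, -14]

[87, -14, 30, -14]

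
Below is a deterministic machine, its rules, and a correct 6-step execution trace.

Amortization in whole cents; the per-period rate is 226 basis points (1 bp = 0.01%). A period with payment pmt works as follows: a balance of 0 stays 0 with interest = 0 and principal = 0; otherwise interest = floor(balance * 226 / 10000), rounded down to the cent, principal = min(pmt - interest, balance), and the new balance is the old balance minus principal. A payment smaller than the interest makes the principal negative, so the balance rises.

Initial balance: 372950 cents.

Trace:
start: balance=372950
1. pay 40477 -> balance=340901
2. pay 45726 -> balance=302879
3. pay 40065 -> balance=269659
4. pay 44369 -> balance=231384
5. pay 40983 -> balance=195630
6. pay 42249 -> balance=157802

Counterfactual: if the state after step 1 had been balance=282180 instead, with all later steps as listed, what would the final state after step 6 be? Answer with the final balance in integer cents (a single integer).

state after step 1 := balance=282180
2. pay 45726 -> balance=242831
3. pay 40065 -> balance=208253
4. pay 44369 -> balance=168590
5. pay 40983 -> balance=131417
6. pay 42249 -> balance=92138

92138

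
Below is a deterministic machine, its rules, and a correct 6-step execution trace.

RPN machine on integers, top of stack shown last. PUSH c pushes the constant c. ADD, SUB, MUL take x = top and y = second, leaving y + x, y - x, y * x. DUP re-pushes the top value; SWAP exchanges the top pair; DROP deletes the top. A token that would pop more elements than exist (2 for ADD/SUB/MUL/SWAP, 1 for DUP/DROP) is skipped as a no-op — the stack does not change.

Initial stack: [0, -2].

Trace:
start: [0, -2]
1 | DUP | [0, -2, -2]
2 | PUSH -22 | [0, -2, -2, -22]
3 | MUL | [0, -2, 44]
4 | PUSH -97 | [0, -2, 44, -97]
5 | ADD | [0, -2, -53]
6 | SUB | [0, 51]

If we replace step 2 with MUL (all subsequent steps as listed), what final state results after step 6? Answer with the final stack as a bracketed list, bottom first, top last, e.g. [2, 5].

(re-executing from step 2 with the substitution; state before step 2: [0, -2, -2])
2 | MUL | [0, 4]
3 | MUL | [0]
4 | PUSH -97 | [0, -97]
5 | ADD | [-97]
6 | SUB | [-97]

[-97]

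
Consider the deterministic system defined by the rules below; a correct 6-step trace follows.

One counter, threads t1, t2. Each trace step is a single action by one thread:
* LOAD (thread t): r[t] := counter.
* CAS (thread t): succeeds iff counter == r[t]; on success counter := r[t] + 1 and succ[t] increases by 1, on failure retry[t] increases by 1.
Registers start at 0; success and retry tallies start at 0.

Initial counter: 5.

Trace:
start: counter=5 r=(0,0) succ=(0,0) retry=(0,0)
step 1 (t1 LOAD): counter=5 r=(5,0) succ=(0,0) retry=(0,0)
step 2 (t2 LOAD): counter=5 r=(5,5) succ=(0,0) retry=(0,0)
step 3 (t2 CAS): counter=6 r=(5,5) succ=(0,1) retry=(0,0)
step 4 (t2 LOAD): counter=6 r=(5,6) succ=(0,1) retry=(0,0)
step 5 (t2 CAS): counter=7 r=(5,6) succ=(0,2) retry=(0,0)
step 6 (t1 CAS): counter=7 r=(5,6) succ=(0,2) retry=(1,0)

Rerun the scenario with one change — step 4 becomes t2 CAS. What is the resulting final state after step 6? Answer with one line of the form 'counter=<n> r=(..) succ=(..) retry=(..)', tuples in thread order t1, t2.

counter=6 r=(5,5) succ=(0,1) retry=(1,2)

(re-executing from step 4 with the substitution; state before step 4: counter=6 r=(5,5) succ=(0,1) retry=(0,0))
step 4 (t2 CAS): counter=6 r=(5,5) succ=(0,1) retry=(0,1)
step 5 (t2 CAS): counter=6 r=(5,5) succ=(0,1) retry=(0,2)
step 6 (t1 CAS): counter=6 r=(5,5) succ=(0,1) retry=(1,2)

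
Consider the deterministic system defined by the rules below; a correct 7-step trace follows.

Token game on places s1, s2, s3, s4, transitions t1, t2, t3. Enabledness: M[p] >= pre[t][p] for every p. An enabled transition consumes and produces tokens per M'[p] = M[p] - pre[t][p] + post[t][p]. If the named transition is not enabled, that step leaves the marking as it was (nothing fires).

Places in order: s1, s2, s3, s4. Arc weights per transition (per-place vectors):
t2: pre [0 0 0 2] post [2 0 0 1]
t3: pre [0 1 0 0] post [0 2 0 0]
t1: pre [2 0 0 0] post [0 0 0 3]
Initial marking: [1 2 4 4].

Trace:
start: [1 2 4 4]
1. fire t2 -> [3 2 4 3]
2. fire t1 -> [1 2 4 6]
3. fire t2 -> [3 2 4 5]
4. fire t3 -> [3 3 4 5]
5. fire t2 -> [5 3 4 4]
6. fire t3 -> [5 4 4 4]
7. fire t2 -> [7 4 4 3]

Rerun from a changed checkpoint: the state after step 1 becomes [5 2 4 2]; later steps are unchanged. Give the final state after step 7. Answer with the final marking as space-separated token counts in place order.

state after step 1 := [5 2 4 2]
2. fire t1 -> [3 2 4 5]
3. fire t2 -> [5 2 4 4]
4. fire t3 -> [5 3 4 4]
5. fire t2 -> [7 3 4 3]
6. fire t3 -> [7 4 4 3]
7. fire t2 -> [9 4 4 2]

9 4 4 2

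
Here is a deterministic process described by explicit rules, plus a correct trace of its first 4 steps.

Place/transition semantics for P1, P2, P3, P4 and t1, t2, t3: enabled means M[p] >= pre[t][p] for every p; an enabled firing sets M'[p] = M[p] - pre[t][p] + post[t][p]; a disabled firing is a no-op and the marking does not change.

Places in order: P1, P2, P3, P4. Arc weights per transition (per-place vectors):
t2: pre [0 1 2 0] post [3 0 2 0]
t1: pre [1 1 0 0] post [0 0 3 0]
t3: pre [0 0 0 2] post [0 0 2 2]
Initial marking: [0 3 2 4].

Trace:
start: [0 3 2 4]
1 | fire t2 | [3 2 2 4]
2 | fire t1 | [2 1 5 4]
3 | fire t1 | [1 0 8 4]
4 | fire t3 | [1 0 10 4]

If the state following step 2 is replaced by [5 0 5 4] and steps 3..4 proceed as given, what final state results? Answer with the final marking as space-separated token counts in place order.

state after step 2 := [5 0 5 4]
3 | fire t1 | [5 0 5 4]
4 | fire t3 | [5 0 7 4]

5 0 7 4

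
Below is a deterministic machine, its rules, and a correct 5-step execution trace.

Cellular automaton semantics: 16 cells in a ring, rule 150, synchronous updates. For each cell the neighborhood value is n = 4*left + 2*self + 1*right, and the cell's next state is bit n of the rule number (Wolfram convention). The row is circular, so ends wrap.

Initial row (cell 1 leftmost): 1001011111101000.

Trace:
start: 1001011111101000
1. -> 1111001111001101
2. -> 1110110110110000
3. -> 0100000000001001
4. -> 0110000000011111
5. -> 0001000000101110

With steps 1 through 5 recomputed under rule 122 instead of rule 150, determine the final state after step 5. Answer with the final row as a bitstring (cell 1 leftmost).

(re-executing steps 1..5 under rule 122; state before step 1: 1001011111101000)
1. -> 0110110000110101
2. -> 1111111001111010
3. -> 1000001111001101
4. -> 1100011001111111
5. -> 0110111111000000

0110111111000000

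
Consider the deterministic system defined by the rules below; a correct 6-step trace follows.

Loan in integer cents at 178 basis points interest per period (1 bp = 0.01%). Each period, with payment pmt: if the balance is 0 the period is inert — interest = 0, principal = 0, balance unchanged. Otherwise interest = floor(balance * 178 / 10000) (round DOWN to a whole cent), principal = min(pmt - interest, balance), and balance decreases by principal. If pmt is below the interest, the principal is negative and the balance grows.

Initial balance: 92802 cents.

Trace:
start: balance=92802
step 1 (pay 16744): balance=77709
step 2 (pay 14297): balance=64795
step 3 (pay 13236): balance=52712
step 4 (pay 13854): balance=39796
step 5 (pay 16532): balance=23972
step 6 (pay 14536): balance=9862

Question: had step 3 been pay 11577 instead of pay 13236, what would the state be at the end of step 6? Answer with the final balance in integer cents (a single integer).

11611

(re-executing from step 3 with the substitution; state before step 3: balance=64795)
step 3 (pay 11577): balance=54371
step 4 (pay 13854): balance=41484
step 5 (pay 16532): balance=25690
step 6 (pay 14536): balance=11611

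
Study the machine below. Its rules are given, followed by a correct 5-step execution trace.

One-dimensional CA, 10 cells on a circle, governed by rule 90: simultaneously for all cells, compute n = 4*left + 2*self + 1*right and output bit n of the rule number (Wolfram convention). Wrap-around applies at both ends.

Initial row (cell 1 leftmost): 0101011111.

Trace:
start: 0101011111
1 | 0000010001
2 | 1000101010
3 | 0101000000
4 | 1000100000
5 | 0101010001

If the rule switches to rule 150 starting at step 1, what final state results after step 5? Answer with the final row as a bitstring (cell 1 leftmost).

(re-executing steps 1..5 under rule 150; state before step 1: 0101011111)
1 | 0101001110
2 | 1101110101
3 | 1000100100
4 | 1101111111
5 | 1000111111

1000111111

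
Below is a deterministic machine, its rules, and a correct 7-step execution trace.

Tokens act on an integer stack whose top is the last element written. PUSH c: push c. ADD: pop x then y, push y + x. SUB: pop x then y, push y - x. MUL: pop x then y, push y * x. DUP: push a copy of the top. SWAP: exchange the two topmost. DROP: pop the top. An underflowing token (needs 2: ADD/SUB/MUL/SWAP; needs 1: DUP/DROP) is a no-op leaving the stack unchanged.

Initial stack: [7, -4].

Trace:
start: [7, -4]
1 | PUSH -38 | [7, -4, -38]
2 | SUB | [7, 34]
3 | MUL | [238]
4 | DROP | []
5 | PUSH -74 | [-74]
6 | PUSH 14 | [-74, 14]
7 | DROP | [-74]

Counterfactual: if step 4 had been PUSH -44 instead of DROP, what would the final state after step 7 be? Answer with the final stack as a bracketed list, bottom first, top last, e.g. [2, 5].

(re-executing from step 4 with the substitution; state before step 4: [238])
4 | PUSH -44 | [238, -44]
5 | PUSH -74 | [238, -44, -74]
6 | PUSH 14 | [238, -44, -74, 14]
7 | DROP | [238, -44, -74]

[238, -44, -74]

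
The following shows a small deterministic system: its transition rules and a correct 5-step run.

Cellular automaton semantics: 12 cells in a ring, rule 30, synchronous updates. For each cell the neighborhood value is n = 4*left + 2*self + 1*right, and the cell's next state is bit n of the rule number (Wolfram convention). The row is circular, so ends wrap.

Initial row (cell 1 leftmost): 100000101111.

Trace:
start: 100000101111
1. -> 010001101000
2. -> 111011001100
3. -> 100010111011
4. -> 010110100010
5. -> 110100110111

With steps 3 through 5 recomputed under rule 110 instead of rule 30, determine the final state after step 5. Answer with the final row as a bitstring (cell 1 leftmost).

(re-executing steps 3..5 under rule 110; state before step 3: 111011001100)
3. -> 101111011101
4. -> 111001110111
5. -> 001011011100

001011011100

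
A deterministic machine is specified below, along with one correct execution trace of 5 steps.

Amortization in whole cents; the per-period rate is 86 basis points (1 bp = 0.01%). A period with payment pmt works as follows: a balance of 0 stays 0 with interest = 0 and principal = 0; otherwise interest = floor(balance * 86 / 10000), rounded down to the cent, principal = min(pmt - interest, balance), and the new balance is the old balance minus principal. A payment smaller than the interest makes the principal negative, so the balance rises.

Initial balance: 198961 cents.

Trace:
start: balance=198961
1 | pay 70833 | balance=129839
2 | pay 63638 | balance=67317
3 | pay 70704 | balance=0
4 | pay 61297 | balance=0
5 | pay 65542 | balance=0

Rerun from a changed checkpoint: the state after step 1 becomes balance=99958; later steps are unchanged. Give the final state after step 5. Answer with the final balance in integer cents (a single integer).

state after step 1 := balance=99958
2 | pay 63638 | balance=37179
3 | pay 70704 | balance=0
4 | pay 61297 | balance=0
5 | pay 65542 | balance=0

0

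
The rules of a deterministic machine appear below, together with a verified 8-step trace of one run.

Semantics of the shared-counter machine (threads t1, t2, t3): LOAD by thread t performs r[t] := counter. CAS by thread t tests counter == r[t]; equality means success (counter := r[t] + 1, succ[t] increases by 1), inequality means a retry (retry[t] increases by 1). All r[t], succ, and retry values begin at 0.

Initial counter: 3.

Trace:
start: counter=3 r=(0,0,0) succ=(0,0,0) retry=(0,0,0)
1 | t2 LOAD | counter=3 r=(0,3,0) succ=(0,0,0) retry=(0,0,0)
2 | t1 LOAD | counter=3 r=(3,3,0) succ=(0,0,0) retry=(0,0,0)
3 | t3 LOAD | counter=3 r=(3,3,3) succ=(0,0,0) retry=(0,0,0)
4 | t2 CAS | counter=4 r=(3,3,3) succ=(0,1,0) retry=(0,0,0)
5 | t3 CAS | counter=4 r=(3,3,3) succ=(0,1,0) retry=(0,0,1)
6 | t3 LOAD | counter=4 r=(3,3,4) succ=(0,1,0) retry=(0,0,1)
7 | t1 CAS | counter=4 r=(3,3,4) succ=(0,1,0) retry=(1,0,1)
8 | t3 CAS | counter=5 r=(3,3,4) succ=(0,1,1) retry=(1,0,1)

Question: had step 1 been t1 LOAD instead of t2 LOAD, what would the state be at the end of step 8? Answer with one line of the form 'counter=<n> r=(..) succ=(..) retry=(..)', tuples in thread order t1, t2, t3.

counter=5 r=(3,0,4) succ=(0,0,2) retry=(1,1,0)

(re-executing from step 1 with the substitution; state before step 1: counter=3 r=(0,0,0) succ=(0,0,0) retry=(0,0,0))
1 | t1 LOAD | counter=3 r=(3,0,0) succ=(0,0,0) retry=(0,0,0)
2 | t1 LOAD | counter=3 r=(3,0,0) succ=(0,0,0) retry=(0,0,0)
3 | t3 LOAD | counter=3 r=(3,0,3) succ=(0,0,0) retry=(0,0,0)
4 | t2 CAS | counter=3 r=(3,0,3) succ=(0,0,0) retry=(0,1,0)
5 | t3 CAS | counter=4 r=(3,0,3) succ=(0,0,1) retry=(0,1,0)
6 | t3 LOAD | counter=4 r=(3,0,4) succ=(0,0,1) retry=(0,1,0)
7 | t1 CAS | counter=4 r=(3,0,4) succ=(0,0,1) retry=(1,1,0)
8 | t3 CAS | counter=5 r=(3,0,4) succ=(0,0,2) retry=(1,1,0)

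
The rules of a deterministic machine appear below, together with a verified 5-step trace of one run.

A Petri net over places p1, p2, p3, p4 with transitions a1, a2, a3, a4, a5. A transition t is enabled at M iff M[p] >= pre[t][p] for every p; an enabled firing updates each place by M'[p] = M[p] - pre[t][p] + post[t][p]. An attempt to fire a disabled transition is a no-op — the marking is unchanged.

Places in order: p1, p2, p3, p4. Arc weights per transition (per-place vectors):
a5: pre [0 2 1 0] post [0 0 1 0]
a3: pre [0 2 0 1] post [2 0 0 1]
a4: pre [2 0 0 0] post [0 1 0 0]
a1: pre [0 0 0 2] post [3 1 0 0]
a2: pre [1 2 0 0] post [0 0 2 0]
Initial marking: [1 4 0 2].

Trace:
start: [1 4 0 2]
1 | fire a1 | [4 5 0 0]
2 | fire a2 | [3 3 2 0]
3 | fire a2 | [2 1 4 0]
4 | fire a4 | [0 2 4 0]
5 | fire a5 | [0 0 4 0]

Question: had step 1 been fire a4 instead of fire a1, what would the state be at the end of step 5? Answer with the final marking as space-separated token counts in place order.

0 0 2 2

(re-executing from step 1 with the substitution; state before step 1: [1 4 0 2])
1 | fire a4 | [1 4 0 2]
2 | fire a2 | [0 2 2 2]
3 | fire a2 | [0 2 2 2]
4 | fire a4 | [0 2 2 2]
5 | fire a5 | [0 0 2 2]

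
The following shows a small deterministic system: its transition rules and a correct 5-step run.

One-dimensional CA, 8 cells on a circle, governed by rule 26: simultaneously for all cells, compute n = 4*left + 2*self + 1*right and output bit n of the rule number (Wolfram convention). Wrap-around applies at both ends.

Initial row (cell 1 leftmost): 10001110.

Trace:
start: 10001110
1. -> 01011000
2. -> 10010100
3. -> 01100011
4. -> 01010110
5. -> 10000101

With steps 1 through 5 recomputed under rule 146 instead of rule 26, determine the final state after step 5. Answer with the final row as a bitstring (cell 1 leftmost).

00000000

(re-executing steps 1..5 under rule 146; state before step 1: 10001110)
1. -> 01010100
2. -> 10000010
3. -> 01000100
4. -> 10101010
5. -> 00000000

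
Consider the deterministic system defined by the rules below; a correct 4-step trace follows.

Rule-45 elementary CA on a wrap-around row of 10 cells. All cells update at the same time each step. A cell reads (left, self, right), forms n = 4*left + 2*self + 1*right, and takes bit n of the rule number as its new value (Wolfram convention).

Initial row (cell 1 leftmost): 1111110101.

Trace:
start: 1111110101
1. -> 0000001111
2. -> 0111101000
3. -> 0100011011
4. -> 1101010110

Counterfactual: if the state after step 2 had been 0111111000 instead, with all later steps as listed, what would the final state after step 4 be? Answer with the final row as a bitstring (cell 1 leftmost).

state after step 2 := 0111111000
3. -> 0100000011
4. -> 1101111010

1101111010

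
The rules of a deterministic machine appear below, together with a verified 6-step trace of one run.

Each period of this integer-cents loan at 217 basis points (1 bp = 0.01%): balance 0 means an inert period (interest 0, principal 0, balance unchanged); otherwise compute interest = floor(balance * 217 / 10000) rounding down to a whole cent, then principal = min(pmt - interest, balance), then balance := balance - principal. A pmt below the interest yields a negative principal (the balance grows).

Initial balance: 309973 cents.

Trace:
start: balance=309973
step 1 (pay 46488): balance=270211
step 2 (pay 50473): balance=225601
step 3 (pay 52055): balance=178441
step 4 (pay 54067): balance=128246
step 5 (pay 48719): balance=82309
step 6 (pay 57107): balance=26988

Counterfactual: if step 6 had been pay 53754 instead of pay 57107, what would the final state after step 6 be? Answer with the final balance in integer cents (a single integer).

(re-executing from step 6 with the substitution; state before step 6: balance=82309)
step 6 (pay 53754): balance=30341

30341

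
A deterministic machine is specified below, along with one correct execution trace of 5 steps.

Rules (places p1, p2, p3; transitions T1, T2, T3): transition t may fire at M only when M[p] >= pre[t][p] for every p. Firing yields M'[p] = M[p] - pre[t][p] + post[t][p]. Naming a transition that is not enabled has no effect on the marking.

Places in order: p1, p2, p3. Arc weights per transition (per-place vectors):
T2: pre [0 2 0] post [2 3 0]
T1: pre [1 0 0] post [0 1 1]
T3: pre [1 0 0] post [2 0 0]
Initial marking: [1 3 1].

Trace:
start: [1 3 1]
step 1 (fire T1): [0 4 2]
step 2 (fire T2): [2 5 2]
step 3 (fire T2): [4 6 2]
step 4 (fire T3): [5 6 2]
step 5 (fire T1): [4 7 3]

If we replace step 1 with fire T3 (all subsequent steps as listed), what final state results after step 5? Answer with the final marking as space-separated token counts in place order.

6 6 2

(re-executing from step 1 with the substitution; state before step 1: [1 3 1])
step 1 (fire T3): [2 3 1]
step 2 (fire T2): [4 4 1]
step 3 (fire T2): [6 5 1]
step 4 (fire T3): [7 5 1]
step 5 (fire T1): [6 6 2]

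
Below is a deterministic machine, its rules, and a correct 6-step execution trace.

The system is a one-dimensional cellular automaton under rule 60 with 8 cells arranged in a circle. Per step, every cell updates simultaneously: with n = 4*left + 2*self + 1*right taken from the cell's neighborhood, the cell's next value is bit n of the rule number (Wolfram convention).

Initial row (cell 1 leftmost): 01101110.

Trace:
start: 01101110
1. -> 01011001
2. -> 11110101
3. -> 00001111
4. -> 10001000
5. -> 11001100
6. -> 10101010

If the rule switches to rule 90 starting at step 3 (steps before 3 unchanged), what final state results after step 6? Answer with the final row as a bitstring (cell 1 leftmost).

00000000

(re-executing steps 3..6 under rule 90; state before step 3: 11110101)
3. -> 00010001
4. -> 10101010
5. -> 00000000
6. -> 00000000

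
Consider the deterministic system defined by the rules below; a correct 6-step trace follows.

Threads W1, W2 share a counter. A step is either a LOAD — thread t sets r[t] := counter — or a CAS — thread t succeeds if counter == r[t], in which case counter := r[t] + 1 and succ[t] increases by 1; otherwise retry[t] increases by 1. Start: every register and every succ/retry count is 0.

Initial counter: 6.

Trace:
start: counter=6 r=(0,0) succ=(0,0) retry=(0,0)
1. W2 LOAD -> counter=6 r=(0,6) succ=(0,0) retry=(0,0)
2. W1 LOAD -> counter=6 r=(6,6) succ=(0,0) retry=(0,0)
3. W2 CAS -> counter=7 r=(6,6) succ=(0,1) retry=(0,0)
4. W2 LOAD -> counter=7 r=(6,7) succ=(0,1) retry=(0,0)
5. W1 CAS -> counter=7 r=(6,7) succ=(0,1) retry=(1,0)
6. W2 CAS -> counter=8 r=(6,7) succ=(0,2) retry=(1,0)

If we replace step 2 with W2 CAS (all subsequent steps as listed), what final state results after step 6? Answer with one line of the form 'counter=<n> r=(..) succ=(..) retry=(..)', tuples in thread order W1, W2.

(re-executing from step 2 with the substitution; state before step 2: counter=6 r=(0,6) succ=(0,0) retry=(0,0))
2. W2 CAS -> counter=7 r=(0,6) succ=(0,1) retry=(0,0)
3. W2 CAS -> counter=7 r=(0,6) succ=(0,1) retry=(0,1)
4. W2 LOAD -> counter=7 r=(0,7) succ=(0,1) retry=(0,1)
5. W1 CAS -> counter=7 r=(0,7) succ=(0,1) retry=(1,1)
6. W2 CAS -> counter=8 r=(0,7) succ=(0,2) retry=(1,1)

counter=8 r=(0,7) succ=(0,2) retry=(1,1)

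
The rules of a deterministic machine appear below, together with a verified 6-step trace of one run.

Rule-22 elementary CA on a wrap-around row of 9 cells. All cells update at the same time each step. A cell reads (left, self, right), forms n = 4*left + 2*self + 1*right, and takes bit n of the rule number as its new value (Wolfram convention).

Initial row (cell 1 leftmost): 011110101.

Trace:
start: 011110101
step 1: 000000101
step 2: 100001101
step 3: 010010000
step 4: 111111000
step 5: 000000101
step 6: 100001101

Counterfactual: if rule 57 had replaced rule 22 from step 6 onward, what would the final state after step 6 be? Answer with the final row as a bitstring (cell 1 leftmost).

111110010

(re-executing step 6 under rule 57; state before step 6: 000000101)
step 6: 111110010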